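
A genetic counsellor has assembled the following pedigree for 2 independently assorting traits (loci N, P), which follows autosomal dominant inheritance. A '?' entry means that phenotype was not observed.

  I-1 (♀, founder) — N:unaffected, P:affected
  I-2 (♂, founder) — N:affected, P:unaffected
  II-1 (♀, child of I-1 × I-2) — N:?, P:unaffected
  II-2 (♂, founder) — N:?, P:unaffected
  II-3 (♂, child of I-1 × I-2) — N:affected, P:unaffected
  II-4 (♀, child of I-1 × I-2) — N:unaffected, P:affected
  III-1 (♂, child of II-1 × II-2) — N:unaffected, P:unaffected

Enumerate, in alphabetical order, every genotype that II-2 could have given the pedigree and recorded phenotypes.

II-2 ∈ {Nn pp, nn pp}

N/I-1 un ·: nn
N/I-2 aff ·: Nn
N/II-1 ? I-1×I-2: nn|Nn
N/II-2 ? ·: nn|Nn
N/II-3 aff I-1×I-2: Nn
N/II-4 un I-1×I-2: nn
N/III-1 un II-1×II-2: nn
⇒ N over [I-1,I-2,II-1,II-2,II-3,II-4,III-1]: 4 consistent
P/I-1 aff ·: Pp
P/I-2 un ·: pp
P/II-1 un I-1×I-2: pp
P/II-2 un ·: pp
P/II-3 un I-1×I-2: pp
P/II-4 aff I-1×I-2: Pp
P/III-1 un II-1×II-2: pp
⇒ P over [I-1,I-2,II-1,II-2,II-3,II-4,III-1]: 1 consistent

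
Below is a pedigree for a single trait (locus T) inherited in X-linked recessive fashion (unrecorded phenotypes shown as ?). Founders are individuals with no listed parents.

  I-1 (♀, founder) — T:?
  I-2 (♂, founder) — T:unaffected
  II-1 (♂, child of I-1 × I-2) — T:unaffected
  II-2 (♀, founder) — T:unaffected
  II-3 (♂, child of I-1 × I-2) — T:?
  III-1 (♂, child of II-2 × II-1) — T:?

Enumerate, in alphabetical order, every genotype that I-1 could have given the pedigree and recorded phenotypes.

I-1 ∈ {X^TX^T, X^TX^t}

T/I-1 ? ·: X^TX^T|X^TX^t
T/I-2 un ·: X^TY
T/II-1 un I-1×I-2: X^TY
T/II-2 un ·: X^TX^T|X^TX^t
T/II-3 ? I-1×I-2: X^TY|X^tY
T/III-1 ? II-2×II-1: X^TY|X^tY
⇒ T over [I-1,I-2,II-1,II-2,II-3,III-1]: 9 consistent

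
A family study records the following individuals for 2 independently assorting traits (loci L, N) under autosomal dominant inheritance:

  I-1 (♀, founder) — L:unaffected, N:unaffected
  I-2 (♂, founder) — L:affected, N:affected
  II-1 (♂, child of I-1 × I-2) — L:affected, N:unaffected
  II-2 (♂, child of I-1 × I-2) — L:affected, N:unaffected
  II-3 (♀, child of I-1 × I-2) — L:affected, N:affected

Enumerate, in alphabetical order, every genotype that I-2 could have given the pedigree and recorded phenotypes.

I-2 ∈ {LL Nn, Ll Nn}

L/I-1 un ·: ll
L/I-2 aff ·: Ll|LL
L/II-1 aff I-1×I-2: Ll
L/II-2 aff I-1×I-2: Ll
L/II-3 aff I-1×I-2: Ll
⇒ L over [I-1,I-2,II-1,II-2,II-3]: 2 consistent
N/I-1 un ·: nn
N/I-2 aff ·: Nn
N/II-1 un I-1×I-2: nn
N/II-2 un I-1×I-2: nn
N/II-3 aff I-1×I-2: Nn
⇒ N over [I-1,I-2,II-1,II-2,II-3]: 1 consistent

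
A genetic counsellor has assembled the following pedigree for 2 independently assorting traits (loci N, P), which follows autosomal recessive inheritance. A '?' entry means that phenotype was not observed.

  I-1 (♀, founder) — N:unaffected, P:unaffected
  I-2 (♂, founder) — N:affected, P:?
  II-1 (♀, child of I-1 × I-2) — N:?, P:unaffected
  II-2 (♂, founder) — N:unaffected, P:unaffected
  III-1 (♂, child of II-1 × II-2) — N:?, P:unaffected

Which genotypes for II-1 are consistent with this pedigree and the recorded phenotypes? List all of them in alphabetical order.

N/I-1 un ·: NN|Nn
N/I-2 aff ·: nn
N/II-1 ? I-1×I-2: Nn|nn
N/II-2 un ·: NN|Nn
N/III-1 ? II-1×II-2: NN|Nn|nn
⇒ N over [I-1,I-2,II-1,II-2,III-1]: 13 consistent
P/I-1 un ·: PP|Pp
P/I-2 ? ·: PP|Pp|pp
P/II-1 un I-1×I-2: PP|Pp
P/II-2 un ·: PP|Pp
P/III-1 un II-1×II-2: PP|Pp
⇒ P over [I-1,I-2,II-1,II-2,III-1]: 32 consistent

II-1 ∈ {Nn PP, Nn Pp, nn PP, nn Pp}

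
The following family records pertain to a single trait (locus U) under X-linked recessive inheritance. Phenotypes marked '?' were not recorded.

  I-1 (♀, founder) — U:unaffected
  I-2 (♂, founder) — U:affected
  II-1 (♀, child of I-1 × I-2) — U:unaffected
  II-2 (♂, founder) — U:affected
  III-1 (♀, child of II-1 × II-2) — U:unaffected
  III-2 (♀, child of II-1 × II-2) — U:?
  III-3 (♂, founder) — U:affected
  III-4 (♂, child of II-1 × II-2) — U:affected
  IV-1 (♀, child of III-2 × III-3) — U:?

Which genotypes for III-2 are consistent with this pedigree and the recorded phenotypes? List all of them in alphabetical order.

III-2 ∈ {X^UX^u, X^uX^u}

U/I-1 un ·: X^UX^U|X^UX^u
U/I-2 aff ·: X^uY
U/II-1 un I-1×I-2: X^UX^u
U/II-2 aff ·: X^uY
U/III-1 un II-1×II-2: X^UX^u
U/III-2 ? II-1×II-2: X^UX^u|X^uX^u
U/III-3 aff ·: X^uY
U/III-4 aff II-1×II-2: X^uY
U/IV-1 ? III-2×III-3: X^UX^u|X^uX^u
⇒ U over [I-1,I-2,II-1,II-2,III-1,III-2,III-3,III-4,IV-1]: 6 consistent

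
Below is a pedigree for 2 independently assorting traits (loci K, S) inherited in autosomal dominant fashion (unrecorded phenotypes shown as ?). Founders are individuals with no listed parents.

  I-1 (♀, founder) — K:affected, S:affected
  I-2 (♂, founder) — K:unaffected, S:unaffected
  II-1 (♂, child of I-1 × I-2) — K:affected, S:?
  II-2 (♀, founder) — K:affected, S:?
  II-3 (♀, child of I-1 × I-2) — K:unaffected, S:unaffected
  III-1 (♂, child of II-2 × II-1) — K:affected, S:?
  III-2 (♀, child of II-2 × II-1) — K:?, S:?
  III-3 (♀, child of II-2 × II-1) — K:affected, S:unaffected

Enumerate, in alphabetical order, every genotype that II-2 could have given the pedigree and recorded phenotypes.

K/I-1 aff ·: Kk
K/I-2 un ·: kk
K/II-1 aff I-1×I-2: Kk
K/II-2 aff ·: Kk|KK
K/II-3 un I-1×I-2: kk
K/III-1 aff II-2×II-1: Kk|KK
K/III-2 ? II-2×II-1: kk|Kk|KK
K/III-3 aff II-2×II-1: Kk|KK
⇒ K over [I-1,I-2,II-1,II-2,II-3,III-1,III-2,III-3]: 20 consistent
S/I-1 aff ·: Ss
S/I-2 un ·: ss
S/II-1 ? I-1×I-2: ss|Ss
S/II-2 ? ·: ss|Ss
S/II-3 un I-1×I-2: ss
S/III-1 ? II-2×II-1: ss|Ss|SS
S/III-2 ? II-2×II-1: ss|Ss|SS
S/III-3 un II-2×II-1: ss
⇒ S over [I-1,I-2,II-1,II-2,II-3,III-1,III-2,III-3]: 18 consistent

II-2 ∈ {KK Ss, KK ss, Kk Ss, Kk ss}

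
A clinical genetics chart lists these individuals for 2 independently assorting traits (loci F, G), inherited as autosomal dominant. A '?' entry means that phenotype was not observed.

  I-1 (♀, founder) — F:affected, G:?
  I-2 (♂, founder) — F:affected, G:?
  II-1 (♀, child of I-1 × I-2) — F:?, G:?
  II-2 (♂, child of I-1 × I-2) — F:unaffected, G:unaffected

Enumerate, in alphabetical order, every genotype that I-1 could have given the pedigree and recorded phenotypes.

F/I-1 aff ·: Ff
F/I-2 aff ·: Ff
F/II-1 ? I-1×I-2: ff|Ff|FF
F/II-2 un I-1×I-2: ff
⇒ F over [I-1,I-2,II-1,II-2]: 3 consistent
G/I-1 ? ·: gg|Gg
G/I-2 ? ·: gg|Gg
G/II-1 ? I-1×I-2: gg|Gg|GG
G/II-2 un I-1×I-2: gg
⇒ G over [I-1,I-2,II-1,II-2]: 8 consistent

I-1 ∈ {Ff Gg, Ff gg}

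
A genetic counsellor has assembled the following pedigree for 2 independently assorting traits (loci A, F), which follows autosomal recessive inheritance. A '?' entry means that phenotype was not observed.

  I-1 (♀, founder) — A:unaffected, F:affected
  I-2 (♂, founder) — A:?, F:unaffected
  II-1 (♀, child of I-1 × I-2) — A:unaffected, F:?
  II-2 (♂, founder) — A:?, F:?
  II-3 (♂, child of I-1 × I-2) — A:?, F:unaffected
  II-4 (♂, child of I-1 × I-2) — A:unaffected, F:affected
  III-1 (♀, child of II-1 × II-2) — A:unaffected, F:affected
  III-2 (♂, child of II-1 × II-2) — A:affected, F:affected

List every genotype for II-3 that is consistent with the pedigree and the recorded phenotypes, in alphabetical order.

II-3 ∈ {AA Ff, Aa Ff, aa Ff}

A/I-1 un ·: AA|Aa
A/I-2 ? ·: AA|Aa|aa
A/II-1 un I-1×I-2: Aa
A/II-2 ? ·: Aa|aa
A/II-3 ? I-1×I-2: AA|Aa|aa
A/II-4 un I-1×I-2: AA|Aa
A/III-1 un II-1×II-2: AA|Aa
A/III-2 aff II-1×II-2: aa
⇒ A over [I-1,I-2,II-1,II-2,II-3,II-4,III-1,III-2]: 51 consistent
F/I-1 aff ·: ff
F/I-2 un ·: Ff
F/II-1 ? I-1×I-2: Ff|ff
F/II-2 ? ·: Ff|ff
F/II-3 un I-1×I-2: Ff
F/II-4 aff I-1×I-2: ff
F/III-1 aff II-1×II-2: ff
F/III-2 aff II-1×II-2: ff
⇒ F over [I-1,I-2,II-1,II-2,II-3,II-4,III-1,III-2]: 4 consistent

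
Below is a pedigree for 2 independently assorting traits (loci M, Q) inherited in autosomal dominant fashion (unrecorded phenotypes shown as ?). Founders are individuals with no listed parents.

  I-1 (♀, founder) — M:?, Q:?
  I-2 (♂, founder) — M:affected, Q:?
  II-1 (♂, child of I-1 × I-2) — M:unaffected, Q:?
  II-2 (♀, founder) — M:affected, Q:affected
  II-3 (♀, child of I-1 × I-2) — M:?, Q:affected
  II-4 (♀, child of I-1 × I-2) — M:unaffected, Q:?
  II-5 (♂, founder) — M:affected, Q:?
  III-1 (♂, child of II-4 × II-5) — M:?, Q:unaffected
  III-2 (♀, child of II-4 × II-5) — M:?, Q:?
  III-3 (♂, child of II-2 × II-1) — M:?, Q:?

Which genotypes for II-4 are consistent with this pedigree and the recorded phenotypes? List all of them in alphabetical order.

II-4 ∈ {mm Qq, mm qq}

M/I-1 ? ·: mm|Mm
M/I-2 aff ·: Mm
M/II-1 un I-1×I-2: mm
M/II-2 aff ·: Mm|MM
M/II-3 ? I-1×I-2: mm|Mm|MM
M/II-4 un I-1×I-2: mm
M/II-5 aff ·: Mm|MM
M/III-1 ? II-4×II-5: mm|Mm
M/III-2 ? II-4×II-5: mm|Mm
M/III-3 ? II-2×II-1: mm|Mm
⇒ M over [I-1,I-2,II-1,II-2,II-3,II-4,II-5,III-1,III-2,III-3]: 75 consistent
Q/I-1 ? ·: qq|Qq|QQ
Q/I-2 ? ·: qq|Qq|QQ
Q/II-1 ? I-1×I-2: qq|Qq|QQ
Q/II-2 aff ·: Qq|QQ
Q/II-3 aff I-1×I-2: Qq|QQ
Q/II-4 ? I-1×I-2: qq|Qq
Q/II-5 ? ·: qq|Qq
Q/III-1 un II-4×II-5: qq
Q/III-2 ? II-4×II-5: qq|Qq|QQ
Q/III-3 ? II-2×II-1: qq|Qq|QQ
⇒ Q over [I-1,I-2,II-1,II-2,II-3,II-4,II-5,III-1,III-2,III-3]: 514 consistent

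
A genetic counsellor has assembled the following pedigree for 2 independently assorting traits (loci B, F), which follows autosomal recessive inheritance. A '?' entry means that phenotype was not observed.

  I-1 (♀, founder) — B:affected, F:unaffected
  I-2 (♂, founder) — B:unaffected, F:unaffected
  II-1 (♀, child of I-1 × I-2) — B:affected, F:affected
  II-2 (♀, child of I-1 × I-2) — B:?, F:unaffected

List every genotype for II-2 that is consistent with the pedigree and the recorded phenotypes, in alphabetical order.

B/I-1 aff ·: bb
B/I-2 un ·: Bb
B/II-1 aff I-1×I-2: bb
B/II-2 ? I-1×I-2: Bb|bb
⇒ B over [I-1,I-2,II-1,II-2]: 2 consistent
F/I-1 un ·: Ff
F/I-2 un ·: Ff
F/II-1 aff I-1×I-2: ff
F/II-2 un I-1×I-2: FF|Ff
⇒ F over [I-1,I-2,II-1,II-2]: 2 consistent

II-2 ∈ {Bb FF, Bb Ff, bb FF, bb Ff}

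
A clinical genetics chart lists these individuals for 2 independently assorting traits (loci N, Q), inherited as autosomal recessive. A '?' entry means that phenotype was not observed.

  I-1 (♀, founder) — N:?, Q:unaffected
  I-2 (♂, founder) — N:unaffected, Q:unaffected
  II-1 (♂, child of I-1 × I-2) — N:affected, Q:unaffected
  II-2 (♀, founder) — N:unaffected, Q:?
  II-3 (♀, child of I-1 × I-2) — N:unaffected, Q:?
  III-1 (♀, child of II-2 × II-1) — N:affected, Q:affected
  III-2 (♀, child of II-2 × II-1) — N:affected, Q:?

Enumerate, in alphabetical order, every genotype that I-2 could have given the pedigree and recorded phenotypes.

I-2 ∈ {Nn QQ, Nn Qq}

N/I-1 ? ·: Nn|nn
N/I-2 un ·: Nn
N/II-1 aff I-1×I-2: nn
N/II-2 un ·: Nn
N/II-3 un I-1×I-2: NN|Nn
N/III-1 aff II-2×II-1: nn
N/III-2 aff II-2×II-1: nn
⇒ N over [I-1,I-2,II-1,II-2,II-3,III-1,III-2]: 3 consistent
Q/I-1 un ·: QQ|Qq
Q/I-2 un ·: QQ|Qq
Q/II-1 un I-1×I-2: Qq
Q/II-2 ? ·: Qq|qq
Q/II-3 ? I-1×I-2: QQ|Qq|qq
Q/III-1 aff II-2×II-1: qq
Q/III-2 ? II-2×II-1: QQ|Qq|qq
⇒ Q over [I-1,I-2,II-1,II-2,II-3,III-1,III-2]: 35 consistent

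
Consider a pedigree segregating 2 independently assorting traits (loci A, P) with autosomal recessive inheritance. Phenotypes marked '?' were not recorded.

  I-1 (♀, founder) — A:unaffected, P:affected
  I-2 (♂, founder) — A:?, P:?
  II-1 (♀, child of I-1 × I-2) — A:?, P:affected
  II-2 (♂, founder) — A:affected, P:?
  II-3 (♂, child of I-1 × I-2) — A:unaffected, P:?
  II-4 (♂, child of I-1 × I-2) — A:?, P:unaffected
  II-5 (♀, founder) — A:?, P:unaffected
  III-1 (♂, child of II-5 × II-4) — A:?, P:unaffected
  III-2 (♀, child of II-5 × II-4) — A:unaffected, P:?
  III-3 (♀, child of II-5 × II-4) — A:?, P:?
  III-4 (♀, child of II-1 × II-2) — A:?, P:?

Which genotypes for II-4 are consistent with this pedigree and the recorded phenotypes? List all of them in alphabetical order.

A/I-1 un ·: AA|Aa
A/I-2 ? ·: AA|Aa|aa
A/II-1 ? I-1×I-2: AA|Aa|aa
A/II-2 aff ·: aa
A/II-3 un I-1×I-2: AA|Aa
A/II-4 ? I-1×I-2: AA|Aa|aa
A/II-5 ? ·: AA|Aa|aa
A/III-1 ? II-5×II-4: AA|Aa|aa
A/III-2 un II-5×II-4: AA|Aa
A/III-3 ? II-5×II-4: AA|Aa|aa
A/III-4 ? II-1×II-2: Aa|aa
⇒ A over [I-1,I-2,II-1,II-2,II-3,II-4,II-5,III-1,III-2,III-3,III-4]: 1015 consistent
P/I-1 aff ·: pp
P/I-2 ? ·: Pp
P/II-1 aff I-1×I-2: pp
P/II-2 ? ·: PP|Pp|pp
P/II-3 ? I-1×I-2: Pp|pp
P/II-4 un I-1×I-2: Pp
P/II-5 un ·: PP|Pp
P/III-1 un II-5×II-4: PP|Pp
P/III-2 ? II-5×II-4: PP|Pp|pp
P/III-3 ? II-5×II-4: PP|Pp|pp
P/III-4 ? II-1×II-2: Pp|pp
⇒ P over [I-1,I-2,II-1,II-2,II-3,II-4,II-5,III-1,III-2,III-3,III-4]: 208 consistent

II-4 ∈ {AA Pp, Aa Pp, aa Pp}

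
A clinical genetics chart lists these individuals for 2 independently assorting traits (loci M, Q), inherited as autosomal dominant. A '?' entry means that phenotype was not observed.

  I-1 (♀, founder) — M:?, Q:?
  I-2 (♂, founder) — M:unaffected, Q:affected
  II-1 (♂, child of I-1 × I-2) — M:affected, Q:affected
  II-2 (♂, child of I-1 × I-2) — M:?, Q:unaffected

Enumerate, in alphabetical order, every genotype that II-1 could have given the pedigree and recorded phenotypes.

II-1 ∈ {Mm QQ, Mm Qq}

M/I-1 ? ·: Mm|MM
M/I-2 un ·: mm
M/II-1 aff I-1×I-2: Mm
M/II-2 ? I-1×I-2: mm|Mm
⇒ M over [I-1,I-2,II-1,II-2]: 3 consistent
Q/I-1 ? ·: qq|Qq
Q/I-2 aff ·: Qq
Q/II-1 aff I-1×I-2: Qq|QQ
Q/II-2 un I-1×I-2: qq
⇒ Q over [I-1,I-2,II-1,II-2]: 3 consistent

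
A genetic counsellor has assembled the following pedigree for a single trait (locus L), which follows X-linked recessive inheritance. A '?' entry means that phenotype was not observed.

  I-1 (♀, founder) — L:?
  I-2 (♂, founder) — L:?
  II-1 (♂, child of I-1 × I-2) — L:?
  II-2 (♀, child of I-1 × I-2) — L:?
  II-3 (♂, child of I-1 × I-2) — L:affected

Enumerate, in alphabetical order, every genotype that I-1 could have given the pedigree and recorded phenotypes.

L/I-1 ? ·: X^LX^l|X^lX^l
L/I-2 ? ·: X^LY|X^lY
L/II-1 ? I-1×I-2: X^LY|X^lY
L/II-2 ? I-1×I-2: X^LX^L|X^LX^l|X^lX^l
L/II-3 aff I-1×I-2: X^lY
⇒ L over [I-1,I-2,II-1,II-2,II-3]: 10 consistent

I-1 ∈ {X^LX^l, X^lX^l}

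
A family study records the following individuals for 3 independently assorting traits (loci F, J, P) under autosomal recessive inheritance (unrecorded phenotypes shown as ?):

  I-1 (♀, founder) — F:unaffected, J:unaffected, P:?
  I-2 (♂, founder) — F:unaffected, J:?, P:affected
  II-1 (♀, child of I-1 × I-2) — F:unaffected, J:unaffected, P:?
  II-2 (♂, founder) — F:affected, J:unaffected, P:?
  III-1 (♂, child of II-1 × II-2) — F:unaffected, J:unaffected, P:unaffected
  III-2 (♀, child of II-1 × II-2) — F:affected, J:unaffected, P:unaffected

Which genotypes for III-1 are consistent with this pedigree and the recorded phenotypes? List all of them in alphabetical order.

III-1 ∈ {Ff JJ PP, Ff JJ Pp, Ff Jj PP, Ff Jj Pp}

F/I-1 un ·: FF|Ff
F/I-2 un ·: FF|Ff
F/II-1 un I-1×I-2: Ff
F/II-2 aff ·: ff
F/III-1 un II-1×II-2: Ff
F/III-2 aff II-1×II-2: ff
⇒ F over [I-1,I-2,II-1,II-2,III-1,III-2]: 3 consistent
J/I-1 un ·: JJ|Jj
J/I-2 ? ·: JJ|Jj|jj
J/II-1 un I-1×I-2: JJ|Jj
J/II-2 un ·: JJ|Jj
J/III-1 un II-1×II-2: JJ|Jj
J/III-2 un II-1×II-2: JJ|Jj
⇒ J over [I-1,I-2,II-1,II-2,III-1,III-2]: 60 consistent
P/I-1 ? ·: PP|Pp|pp
P/I-2 aff ·: pp
P/II-1 ? I-1×I-2: Pp|pp
P/II-2 ? ·: PP|Pp|pp
P/III-1 un II-1×II-2: PP|Pp
P/III-2 un II-1×II-2: PP|Pp
⇒ P over [I-1,I-2,II-1,II-2,III-1,III-2]: 22 consistent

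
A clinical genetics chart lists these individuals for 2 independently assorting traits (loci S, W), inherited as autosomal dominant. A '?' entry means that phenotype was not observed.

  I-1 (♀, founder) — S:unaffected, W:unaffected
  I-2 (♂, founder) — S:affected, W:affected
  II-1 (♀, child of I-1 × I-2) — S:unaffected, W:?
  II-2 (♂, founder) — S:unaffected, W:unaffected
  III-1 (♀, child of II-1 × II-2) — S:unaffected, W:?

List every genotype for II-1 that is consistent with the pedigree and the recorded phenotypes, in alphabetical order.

S/I-1 un ·: ss
S/I-2 aff ·: Ss
S/II-1 un I-1×I-2: ss
S/II-2 un ·: ss
S/III-1 un II-1×II-2: ss
⇒ S over [I-1,I-2,II-1,II-2,III-1]: 1 consistent
W/I-1 un ·: ww
W/I-2 aff ·: Ww|WW
W/II-1 ? I-1×I-2: ww|Ww
W/II-2 un ·: ww
W/III-1 ? II-1×II-2: ww|Ww
⇒ W over [I-1,I-2,II-1,II-2,III-1]: 5 consistent

II-1 ∈ {ss Ww, ss ww}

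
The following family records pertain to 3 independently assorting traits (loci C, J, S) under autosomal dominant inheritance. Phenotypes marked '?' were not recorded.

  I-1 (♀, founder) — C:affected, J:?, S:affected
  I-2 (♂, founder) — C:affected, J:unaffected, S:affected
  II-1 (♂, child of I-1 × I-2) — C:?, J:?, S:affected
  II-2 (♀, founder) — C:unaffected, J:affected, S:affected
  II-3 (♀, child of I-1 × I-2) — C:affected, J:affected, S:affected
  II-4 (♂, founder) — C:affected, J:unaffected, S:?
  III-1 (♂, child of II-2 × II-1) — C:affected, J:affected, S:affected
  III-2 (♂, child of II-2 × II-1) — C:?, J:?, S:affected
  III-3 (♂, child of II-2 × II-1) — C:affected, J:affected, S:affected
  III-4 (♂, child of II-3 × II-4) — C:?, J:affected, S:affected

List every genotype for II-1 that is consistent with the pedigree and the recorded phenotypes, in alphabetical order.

II-1 ∈ {CC Jj SS, CC Jj Ss, CC jj SS, CC jj Ss, Cc Jj SS, Cc Jj Ss, Cc jj SS, Cc jj Ss}

C/I-1 aff ·: Cc|CC
C/I-2 aff ·: Cc|CC
C/II-1 ? I-1×I-2: Cc|CC
C/II-2 un ·: cc
C/II-3 aff I-1×I-2: Cc|CC
C/II-4 aff ·: Cc|CC
C/III-1 aff II-2×II-1: Cc
C/III-2 ? II-2×II-1: cc|Cc
C/III-3 aff II-2×II-1: Cc
C/III-4 ? II-3×II-4: cc|Cc|CC
⇒ C over [I-1,I-2,II-1,II-2,II-3,II-4,III-1,III-2,III-3,III-4]: 75 consistent
J/I-1 ? ·: Jj|JJ
J/I-2 un ·: jj
J/II-1 ? I-1×I-2: jj|Jj
J/II-2 aff ·: Jj|JJ
J/II-3 aff I-1×I-2: Jj
J/II-4 un ·: jj
J/III-1 aff II-2×II-1: Jj|JJ
J/III-2 ? II-2×II-1: jj|Jj|JJ
J/III-3 aff II-2×II-1: Jj|JJ
J/III-4 aff II-3×II-4: Jj
⇒ J over [I-1,I-2,II-1,II-2,II-3,II-4,III-1,III-2,III-3,III-4]: 43 consistent
S/I-1 aff ·: Ss|SS
S/I-2 aff ·: Ss|SS
S/II-1 aff I-1×I-2: Ss|SS
S/II-2 aff ·: Ss|SS
S/II-3 aff I-1×I-2: Ss|SS
S/II-4 ? ·: ss|Ss|SS
S/III-1 aff II-2×II-1: Ss|SS
S/III-2 aff II-2×II-1: Ss|SS
S/III-3 aff II-2×II-1: Ss|SS
S/III-4 aff II-3×II-4: Ss|SS
⇒ S over [I-1,I-2,II-1,II-2,II-3,II-4,III-1,III-2,III-3,III-4]: 711 consistent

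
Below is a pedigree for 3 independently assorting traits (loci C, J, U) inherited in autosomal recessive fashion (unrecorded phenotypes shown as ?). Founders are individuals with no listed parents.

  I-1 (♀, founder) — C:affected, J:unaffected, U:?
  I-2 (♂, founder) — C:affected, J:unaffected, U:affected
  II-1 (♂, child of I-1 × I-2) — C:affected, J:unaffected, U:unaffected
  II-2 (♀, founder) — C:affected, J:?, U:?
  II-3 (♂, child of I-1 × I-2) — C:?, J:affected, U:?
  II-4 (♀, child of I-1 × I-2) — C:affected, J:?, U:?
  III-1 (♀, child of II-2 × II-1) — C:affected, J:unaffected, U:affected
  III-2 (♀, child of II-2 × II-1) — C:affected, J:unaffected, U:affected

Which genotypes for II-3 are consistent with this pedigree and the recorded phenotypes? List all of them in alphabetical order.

C/I-1 aff ·: cc
C/I-2 aff ·: cc
C/II-1 aff I-1×I-2: cc
C/II-2 aff ·: cc
C/II-3 ? I-1×I-2: cc
C/II-4 aff I-1×I-2: cc
C/III-1 aff II-2×II-1: cc
C/III-2 aff II-2×II-1: cc
⇒ C over [I-1,I-2,II-1,II-2,II-3,II-4,III-1,III-2]: 1 consistent
J/I-1 un ·: Jj
J/I-2 un ·: Jj
J/II-1 un I-1×I-2: JJ|Jj
J/II-2 ? ·: JJ|Jj|jj
J/II-3 aff I-1×I-2: jj
J/II-4 ? I-1×I-2: JJ|Jj|jj
J/III-1 un II-2×II-1: JJ|Jj
J/III-2 un II-2×II-1: JJ|Jj
⇒ J over [I-1,I-2,II-1,II-2,II-3,II-4,III-1,III-2]: 45 consistent
U/I-1 ? ·: UU|Uu
U/I-2 aff ·: uu
U/II-1 un I-1×I-2: Uu
U/II-2 ? ·: Uu|uu
U/II-3 ? I-1×I-2: Uu|uu
U/II-4 ? I-1×I-2: Uu|uu
U/III-1 aff II-2×II-1: uu
U/III-2 aff II-2×II-1: uu
⇒ U over [I-1,I-2,II-1,II-2,II-3,II-4,III-1,III-2]: 10 consistent

II-3 ∈ {cc jj Uu, cc jj uu}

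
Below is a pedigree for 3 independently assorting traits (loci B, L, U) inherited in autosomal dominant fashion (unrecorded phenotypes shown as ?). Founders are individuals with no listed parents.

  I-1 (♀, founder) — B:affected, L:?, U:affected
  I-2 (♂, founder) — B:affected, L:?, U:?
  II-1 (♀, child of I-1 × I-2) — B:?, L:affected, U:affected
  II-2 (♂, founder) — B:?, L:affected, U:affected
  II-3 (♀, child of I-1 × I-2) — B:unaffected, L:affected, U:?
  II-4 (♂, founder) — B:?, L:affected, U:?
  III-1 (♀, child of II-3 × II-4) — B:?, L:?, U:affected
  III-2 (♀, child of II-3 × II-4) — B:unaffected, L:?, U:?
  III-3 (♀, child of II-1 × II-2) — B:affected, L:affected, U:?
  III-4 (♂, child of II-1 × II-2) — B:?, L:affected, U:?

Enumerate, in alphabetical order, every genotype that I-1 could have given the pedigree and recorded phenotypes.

B/I-1 aff ·: Bb
B/I-2 aff ·: Bb
B/II-1 ? I-1×I-2: bb|Bb|BB
B/II-2 ? ·: bb|Bb|BB
B/II-3 un I-1×I-2: bb
B/II-4 ? ·: bb|Bb
B/III-1 ? II-3×II-4: bb|Bb
B/III-2 un II-3×II-4: bb
B/III-3 aff II-1×II-2: Bb|BB
B/III-4 ? II-1×II-2: bb|Bb|BB
⇒ B over [I-1,I-2,II-1,II-2,II-3,II-4,III-1,III-2,III-3,III-4]: 63 consistent
L/I-1 ? ·: ll|Ll|LL
L/I-2 ? ·: ll|Ll|LL
L/II-1 aff I-1×I-2: Ll|LL
L/II-2 aff ·: Ll|LL
L/II-3 aff I-1×I-2: Ll|LL
L/II-4 aff ·: Ll|LL
L/III-1 ? II-3×II-4: ll|Ll|LL
L/III-2 ? II-3×II-4: ll|Ll|LL
L/III-3 aff II-1×II-2: Ll|LL
L/III-4 aff II-1×II-2: Ll|LL
⇒ L over [I-1,I-2,II-1,II-2,II-3,II-4,III-1,III-2,III-3,III-4]: 1143 consistent
U/I-1 aff ·: Uu|UU
U/I-2 ? ·: uu|Uu|UU
U/II-1 aff I-1×I-2: Uu|UU
U/II-2 aff ·: Uu|UU
U/II-3 ? I-1×I-2: uu|Uu|UU
U/II-4 ? ·: uu|Uu|UU
U/III-1 aff II-3×II-4: Uu|UU
U/III-2 ? II-3×II-4: uu|Uu|UU
U/III-3 ? II-1×II-2: uu|Uu|UU
U/III-4 ? II-1×II-2: uu|Uu|UU
⇒ U over [I-1,I-2,II-1,II-2,II-3,II-4,III-1,III-2,III-3,III-4]: 1407 consistent

I-1 ∈ {Bb LL UU, Bb LL Uu, Bb Ll UU, Bb Ll Uu, Bb ll UU, Bb ll Uu}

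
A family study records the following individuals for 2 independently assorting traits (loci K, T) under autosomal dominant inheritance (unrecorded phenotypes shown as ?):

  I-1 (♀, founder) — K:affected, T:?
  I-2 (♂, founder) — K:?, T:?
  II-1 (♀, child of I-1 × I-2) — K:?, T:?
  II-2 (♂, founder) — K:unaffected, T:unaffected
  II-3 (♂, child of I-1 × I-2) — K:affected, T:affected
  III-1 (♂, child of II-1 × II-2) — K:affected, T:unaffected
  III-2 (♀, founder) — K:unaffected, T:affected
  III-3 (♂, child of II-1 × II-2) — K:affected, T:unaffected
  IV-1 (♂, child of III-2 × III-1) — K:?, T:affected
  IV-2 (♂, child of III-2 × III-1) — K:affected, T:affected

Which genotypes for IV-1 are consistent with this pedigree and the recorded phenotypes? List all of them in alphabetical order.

IV-1 ∈ {Kk Tt, kk Tt}

K/I-1 aff ·: Kk|KK
K/I-2 ? ·: kk|Kk|KK
K/II-1 ? I-1×I-2: Kk|KK
K/II-2 un ·: kk
K/II-3 aff I-1×I-2: Kk|KK
K/III-1 aff II-1×II-2: Kk
K/III-2 un ·: kk
K/III-3 aff II-1×II-2: Kk
K/IV-1 ? III-2×III-1: kk|Kk
K/IV-2 aff III-2×III-1: Kk
⇒ K over [I-1,I-2,II-1,II-2,II-3,III-1,III-2,III-3,IV-1,IV-2]: 30 consistent
T/I-1 ? ·: tt|Tt|TT
T/I-2 ? ·: tt|Tt|TT
T/II-1 ? I-1×I-2: tt|Tt
T/II-2 un ·: tt
T/II-3 aff I-1×I-2: Tt|TT
T/III-1 un II-1×II-2: tt
T/III-2 aff ·: Tt|TT
T/III-3 un II-1×II-2: tt
T/IV-1 aff III-2×III-1: Tt
T/IV-2 aff III-2×III-1: Tt
⇒ T over [I-1,I-2,II-1,II-2,II-3,III-1,III-2,III-3,IV-1,IV-2]: 28 consistent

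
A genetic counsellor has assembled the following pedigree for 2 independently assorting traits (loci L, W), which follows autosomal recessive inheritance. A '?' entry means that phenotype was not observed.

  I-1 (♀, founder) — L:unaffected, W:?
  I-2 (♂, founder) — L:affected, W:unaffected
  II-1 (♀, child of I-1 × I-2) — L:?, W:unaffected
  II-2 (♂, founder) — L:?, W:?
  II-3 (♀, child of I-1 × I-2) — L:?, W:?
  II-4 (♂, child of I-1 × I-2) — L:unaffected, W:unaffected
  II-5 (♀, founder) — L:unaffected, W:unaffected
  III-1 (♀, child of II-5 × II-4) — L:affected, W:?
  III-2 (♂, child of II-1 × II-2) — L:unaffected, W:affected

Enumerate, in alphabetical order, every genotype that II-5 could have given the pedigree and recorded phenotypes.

II-5 ∈ {Ll WW, Ll Ww}

L/I-1 un ·: LL|Ll
L/I-2 aff ·: ll
L/II-1 ? I-1×I-2: Ll|ll
L/II-2 ? ·: LL|Ll|ll
L/II-3 ? I-1×I-2: Ll|ll
L/II-4 un I-1×I-2: Ll
L/II-5 un ·: Ll
L/III-1 aff II-5×II-4: ll
L/III-2 un II-1×II-2: LL|Ll
⇒ L over [I-1,I-2,II-1,II-2,II-3,II-4,II-5,III-1,III-2]: 19 consistent
W/I-1 ? ·: WW|Ww|ww
W/I-2 un ·: WW|Ww
W/II-1 un I-1×I-2: Ww
W/II-2 ? ·: Ww|ww
W/II-3 ? I-1×I-2: WW|Ww|ww
W/II-4 un I-1×I-2: WW|Ww
W/II-5 un ·: WW|Ww
W/III-1 ? II-5×II-4: WW|Ww|ww
W/III-2 aff II-1×II-2: ww
⇒ W over [I-1,I-2,II-1,II-2,II-3,II-4,II-5,III-1,III-2]: 142 consistent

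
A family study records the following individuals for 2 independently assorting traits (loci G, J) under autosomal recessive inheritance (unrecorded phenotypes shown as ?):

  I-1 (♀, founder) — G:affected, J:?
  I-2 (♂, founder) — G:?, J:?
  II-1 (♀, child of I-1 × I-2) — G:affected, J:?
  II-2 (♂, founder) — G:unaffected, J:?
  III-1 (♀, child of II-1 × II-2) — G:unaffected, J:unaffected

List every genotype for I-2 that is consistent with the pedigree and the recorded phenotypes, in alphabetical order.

G/I-1 aff ·: gg
G/I-2 ? ·: Gg|gg
G/II-1 aff I-1×I-2: gg
G/II-2 un ·: GG|Gg
G/III-1 un II-1×II-2: Gg
⇒ G over [I-1,I-2,II-1,II-2,III-1]: 4 consistent
J/I-1 ? ·: JJ|Jj|jj
J/I-2 ? ·: JJ|Jj|jj
J/II-1 ? I-1×I-2: JJ|Jj|jj
J/II-2 ? ·: JJ|Jj|jj
J/III-1 un II-1×II-2: JJ|Jj
⇒ J over [I-1,I-2,II-1,II-2,III-1]: 59 consistent

I-2 ∈ {Gg JJ, Gg Jj, Gg jj, gg JJ, gg Jj, gg jj}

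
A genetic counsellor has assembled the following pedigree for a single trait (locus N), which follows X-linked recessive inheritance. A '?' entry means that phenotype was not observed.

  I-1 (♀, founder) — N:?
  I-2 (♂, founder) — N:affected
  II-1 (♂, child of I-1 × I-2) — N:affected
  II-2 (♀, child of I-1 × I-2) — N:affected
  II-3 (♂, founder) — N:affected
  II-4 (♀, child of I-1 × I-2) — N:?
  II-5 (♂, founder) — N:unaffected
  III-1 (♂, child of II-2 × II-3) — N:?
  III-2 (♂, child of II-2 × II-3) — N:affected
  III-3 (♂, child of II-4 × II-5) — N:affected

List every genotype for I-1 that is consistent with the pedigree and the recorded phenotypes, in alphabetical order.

I-1 ∈ {X^NX^n, X^nX^n}

N/I-1 ? ·: X^NX^n|X^nX^n
N/I-2 aff ·: X^nY
N/II-1 aff I-1×I-2: X^nY
N/II-2 aff I-1×I-2: X^nX^n
N/II-3 aff ·: X^nY
N/II-4 ? I-1×I-2: X^NX^n|X^nX^n
N/II-5 un ·: X^NY
N/III-1 ? II-2×II-3: X^nY
N/III-2 aff II-2×II-3: X^nY
N/III-3 aff II-4×II-5: X^nY
⇒ N over [I-1,I-2,II-1,II-2,II-3,II-4,II-5,III-1,III-2,III-3]: 3 consistent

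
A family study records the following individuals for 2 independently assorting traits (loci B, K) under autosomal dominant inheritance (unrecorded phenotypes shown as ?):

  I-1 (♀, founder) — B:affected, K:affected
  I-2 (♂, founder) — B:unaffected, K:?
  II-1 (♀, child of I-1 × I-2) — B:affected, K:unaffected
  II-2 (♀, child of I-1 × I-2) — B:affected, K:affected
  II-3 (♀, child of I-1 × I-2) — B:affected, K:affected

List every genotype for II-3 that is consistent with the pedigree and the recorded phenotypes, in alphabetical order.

B/I-1 aff ·: Bb|BB
B/I-2 un ·: bb
B/II-1 aff I-1×I-2: Bb
B/II-2 aff I-1×I-2: Bb
B/II-3 aff I-1×I-2: Bb
⇒ B over [I-1,I-2,II-1,II-2,II-3]: 2 consistent
K/I-1 aff ·: Kk
K/I-2 ? ·: kk|Kk
K/II-1 un I-1×I-2: kk
K/II-2 aff I-1×I-2: Kk|KK
K/II-3 aff I-1×I-2: Kk|KK
⇒ K over [I-1,I-2,II-1,II-2,II-3]: 5 consistent

II-3 ∈ {Bb KK, Bb Kk}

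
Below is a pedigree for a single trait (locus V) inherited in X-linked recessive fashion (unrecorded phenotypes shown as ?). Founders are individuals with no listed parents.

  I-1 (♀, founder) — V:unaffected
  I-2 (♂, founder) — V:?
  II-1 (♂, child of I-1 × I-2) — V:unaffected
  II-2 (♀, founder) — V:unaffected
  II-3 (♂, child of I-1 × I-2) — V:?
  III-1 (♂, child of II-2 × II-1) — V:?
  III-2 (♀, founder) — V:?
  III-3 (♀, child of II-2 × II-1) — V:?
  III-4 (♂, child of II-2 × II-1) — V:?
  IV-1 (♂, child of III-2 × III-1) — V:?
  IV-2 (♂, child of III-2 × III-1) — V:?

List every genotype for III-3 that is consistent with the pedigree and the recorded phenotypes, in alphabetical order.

V/I-1 un ·: X^VX^V|X^VX^v
V/I-2 ? ·: X^VY|X^vY
V/II-1 un I-1×I-2: X^VY
V/II-2 un ·: X^VX^V|X^VX^v
V/II-3 ? I-1×I-2: X^VY|X^vY
V/III-1 ? II-2×II-1: X^VY|X^vY
V/III-2 ? ·: X^VX^V|X^VX^v|X^vX^v
V/III-3 ? II-2×II-1: X^VX^V|X^VX^v
V/III-4 ? II-2×II-1: X^VY|X^vY
V/IV-1 ? III-2×III-1: X^VY|X^vY
V/IV-2 ? III-2×III-1: X^VY|X^vY
⇒ V over [I-1,I-2,II-1,II-2,II-3,III-1,III-2,III-3,III-4,IV-1,IV-2]: 324 consistent

III-3 ∈ {X^VX^V, X^VX^v}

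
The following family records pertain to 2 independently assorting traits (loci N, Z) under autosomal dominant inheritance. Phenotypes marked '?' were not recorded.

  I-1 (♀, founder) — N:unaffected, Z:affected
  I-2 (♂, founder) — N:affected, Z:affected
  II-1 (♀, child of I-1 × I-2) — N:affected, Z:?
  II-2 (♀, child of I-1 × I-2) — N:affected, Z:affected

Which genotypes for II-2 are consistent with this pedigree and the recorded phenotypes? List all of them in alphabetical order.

II-2 ∈ {Nn ZZ, Nn Zz}

N/I-1 un ·: nn
N/I-2 aff ·: Nn|NN
N/II-1 aff I-1×I-2: Nn
N/II-2 aff I-1×I-2: Nn
⇒ N over [I-1,I-2,II-1,II-2]: 2 consistent
Z/I-1 aff ·: Zz|ZZ
Z/I-2 aff ·: Zz|ZZ
Z/II-1 ? I-1×I-2: zz|Zz|ZZ
Z/II-2 aff I-1×I-2: Zz|ZZ
⇒ Z over [I-1,I-2,II-1,II-2]: 15 consistent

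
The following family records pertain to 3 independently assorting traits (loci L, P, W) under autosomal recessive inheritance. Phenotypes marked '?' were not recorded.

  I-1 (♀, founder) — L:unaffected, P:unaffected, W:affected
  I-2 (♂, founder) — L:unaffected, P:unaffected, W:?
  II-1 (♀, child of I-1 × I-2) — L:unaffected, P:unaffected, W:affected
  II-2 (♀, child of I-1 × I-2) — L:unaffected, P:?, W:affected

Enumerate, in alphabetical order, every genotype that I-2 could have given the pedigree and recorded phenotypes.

I-2 ∈ {LL PP Ww, LL PP ww, LL Pp Ww, LL Pp ww, Ll PP Ww, Ll PP ww, Ll Pp Ww, Ll Pp ww}

L/I-1 un ·: LL|Ll
L/I-2 un ·: LL|Ll
L/II-1 un I-1×I-2: LL|Ll
L/II-2 un I-1×I-2: LL|Ll
⇒ L over [I-1,I-2,II-1,II-2]: 13 consistent
P/I-1 un ·: PP|Pp
P/I-2 un ·: PP|Pp
P/II-1 un I-1×I-2: PP|Pp
P/II-2 ? I-1×I-2: PP|Pp|pp
⇒ P over [I-1,I-2,II-1,II-2]: 15 consistent
W/I-1 aff ·: ww
W/I-2 ? ·: Ww|ww
W/II-1 aff I-1×I-2: ww
W/II-2 aff I-1×I-2: ww
⇒ W over [I-1,I-2,II-1,II-2]: 2 consistent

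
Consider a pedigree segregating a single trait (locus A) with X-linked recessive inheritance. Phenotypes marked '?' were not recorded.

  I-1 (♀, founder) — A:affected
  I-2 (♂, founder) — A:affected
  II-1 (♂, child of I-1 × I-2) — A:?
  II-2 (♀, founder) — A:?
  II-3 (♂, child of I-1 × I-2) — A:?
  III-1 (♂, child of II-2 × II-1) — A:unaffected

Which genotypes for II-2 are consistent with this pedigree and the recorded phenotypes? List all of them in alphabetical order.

II-2 ∈ {X^AX^A, X^AX^a}

A/I-1 aff ·: X^aX^a
A/I-2 aff ·: X^aY
A/II-1 ? I-1×I-2: X^aY
A/II-2 ? ·: X^AX^A|X^AX^a
A/II-3 ? I-1×I-2: X^aY
A/III-1 un II-2×II-1: X^AY
⇒ A over [I-1,I-2,II-1,II-2,II-3,III-1]: 2 consistent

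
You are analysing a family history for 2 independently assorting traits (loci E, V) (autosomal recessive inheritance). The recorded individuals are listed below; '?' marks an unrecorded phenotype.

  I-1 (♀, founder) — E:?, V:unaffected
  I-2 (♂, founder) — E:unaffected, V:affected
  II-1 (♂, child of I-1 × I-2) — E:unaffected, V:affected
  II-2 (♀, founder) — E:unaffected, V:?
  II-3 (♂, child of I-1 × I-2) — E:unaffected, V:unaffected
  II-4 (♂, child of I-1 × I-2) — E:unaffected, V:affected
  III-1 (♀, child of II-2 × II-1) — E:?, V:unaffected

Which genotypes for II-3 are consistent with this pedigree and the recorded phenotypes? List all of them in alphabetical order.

E/I-1 ? ·: EE|Ee|ee
E/I-2 un ·: EE|Ee
E/II-1 un I-1×I-2: EE|Ee
E/II-2 un ·: EE|Ee
E/II-3 un I-1×I-2: EE|Ee
E/II-4 un I-1×I-2: EE|Ee
E/III-1 ? II-2×II-1: EE|Ee|ee
⇒ E over [I-1,I-2,II-1,II-2,II-3,II-4,III-1]: 109 consistent
V/I-1 un ·: Vv
V/I-2 aff ·: vv
V/II-1 aff I-1×I-2: vv
V/II-2 ? ·: VV|Vv
V/II-3 un I-1×I-2: Vv
V/II-4 aff I-1×I-2: vv
V/III-1 un II-2×II-1: Vv
⇒ V over [I-1,I-2,II-1,II-2,II-3,II-4,III-1]: 2 consistent

II-3 ∈ {EE Vv, Ee Vv}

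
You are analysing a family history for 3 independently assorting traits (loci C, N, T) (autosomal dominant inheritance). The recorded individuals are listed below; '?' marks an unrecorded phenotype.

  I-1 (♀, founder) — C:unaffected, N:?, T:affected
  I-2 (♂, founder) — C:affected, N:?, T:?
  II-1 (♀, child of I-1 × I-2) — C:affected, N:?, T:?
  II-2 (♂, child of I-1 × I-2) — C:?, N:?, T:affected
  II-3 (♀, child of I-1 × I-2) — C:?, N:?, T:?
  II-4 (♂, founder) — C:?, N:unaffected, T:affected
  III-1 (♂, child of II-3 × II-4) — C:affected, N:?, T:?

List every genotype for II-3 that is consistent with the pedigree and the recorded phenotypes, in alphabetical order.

II-3 ∈ {Cc NN TT, Cc NN Tt, Cc NN tt, Cc Nn TT, Cc Nn Tt, Cc Nn tt, Cc nn TT, Cc nn Tt, Cc nn tt, cc NN TT, cc NN Tt, cc NN tt, cc Nn TT, cc Nn Tt, cc Nn tt, cc nn TT, cc nn Tt, cc nn tt}

C/I-1 un ·: cc
C/I-2 aff ·: Cc|CC
C/II-1 aff I-1×I-2: Cc
C/II-2 ? I-1×I-2: cc|Cc
C/II-3 ? I-1×I-2: cc|Cc
C/II-4 ? ·: cc|Cc|CC
C/III-1 aff II-3×II-4: Cc|CC
⇒ C over [I-1,I-2,II-1,II-2,II-3,II-4,III-1]: 19 consistent
N/I-1 ? ·: nn|Nn|NN
N/I-2 ? ·: nn|Nn|NN
N/II-1 ? I-1×I-2: nn|Nn|NN
N/II-2 ? I-1×I-2: nn|Nn|NN
N/II-3 ? I-1×I-2: nn|Nn|NN
N/II-4 un ·: nn
N/III-1 ? II-3×II-4: nn|Nn
⇒ N over [I-1,I-2,II-1,II-2,II-3,II-4,III-1]: 90 consistent
T/I-1 aff ·: Tt|TT
T/I-2 ? ·: tt|Tt|TT
T/II-1 ? I-1×I-2: tt|Tt|TT
T/II-2 aff I-1×I-2: Tt|TT
T/II-3 ? I-1×I-2: tt|Tt|TT
T/II-4 aff ·: Tt|TT
T/III-1 ? II-3×II-4: tt|Tt|TT
⇒ T over [I-1,I-2,II-1,II-2,II-3,II-4,III-1]: 154 consistent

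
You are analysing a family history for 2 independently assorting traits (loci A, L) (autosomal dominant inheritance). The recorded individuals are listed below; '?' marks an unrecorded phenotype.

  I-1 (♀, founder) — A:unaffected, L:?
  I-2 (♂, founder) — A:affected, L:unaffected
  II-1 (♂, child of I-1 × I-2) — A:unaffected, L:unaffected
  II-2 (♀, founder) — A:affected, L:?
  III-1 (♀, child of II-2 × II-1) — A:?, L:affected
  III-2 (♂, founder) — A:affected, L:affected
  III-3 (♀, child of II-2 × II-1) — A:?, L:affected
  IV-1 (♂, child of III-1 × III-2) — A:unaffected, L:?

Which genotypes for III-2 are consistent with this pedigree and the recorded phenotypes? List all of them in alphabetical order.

III-2 ∈ {Aa LL, Aa Ll}

A/I-1 un ·: aa
A/I-2 aff ·: Aa
A/II-1 un I-1×I-2: aa
A/II-2 aff ·: Aa|AA
A/III-1 ? II-2×II-1: aa|Aa
A/III-2 aff ·: Aa
A/III-3 ? II-2×II-1: aa|Aa
A/IV-1 un III-1×III-2: aa
⇒ A over [I-1,I-2,II-1,II-2,III-1,III-2,III-3,IV-1]: 5 consistent
L/I-1 ? ·: ll|Ll
L/I-2 un ·: ll
L/II-1 un I-1×I-2: ll
L/II-2 ? ·: Ll|LL
L/III-1 aff II-2×II-1: Ll
L/III-2 aff ·: Ll|LL
L/III-3 aff II-2×II-1: Ll
L/IV-1 ? III-1×III-2: ll|Ll|LL
⇒ L over [I-1,I-2,II-1,II-2,III-1,III-2,III-3,IV-1]: 20 consistent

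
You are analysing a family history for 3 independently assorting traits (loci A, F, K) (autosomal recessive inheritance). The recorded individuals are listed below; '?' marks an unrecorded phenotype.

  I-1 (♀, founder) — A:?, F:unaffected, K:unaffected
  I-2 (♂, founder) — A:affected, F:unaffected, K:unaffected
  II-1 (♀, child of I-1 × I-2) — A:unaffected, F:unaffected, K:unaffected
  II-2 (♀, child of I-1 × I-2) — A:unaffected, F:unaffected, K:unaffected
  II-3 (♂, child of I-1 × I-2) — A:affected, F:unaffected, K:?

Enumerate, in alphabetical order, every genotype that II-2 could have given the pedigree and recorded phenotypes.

A/I-1 ? ·: Aa
A/I-2 aff ·: aa
A/II-1 un I-1×I-2: Aa
A/II-2 un I-1×I-2: Aa
A/II-3 aff I-1×I-2: aa
⇒ A over [I-1,I-2,II-1,II-2,II-3]: 1 consistent
F/I-1 un ·: FF|Ff
F/I-2 un ·: FF|Ff
F/II-1 un I-1×I-2: FF|Ff
F/II-2 un I-1×I-2: FF|Ff
F/II-3 un I-1×I-2: FF|Ff
⇒ F over [I-1,I-2,II-1,II-2,II-3]: 25 consistent
K/I-1 un ·: KK|Kk
K/I-2 un ·: KK|Kk
K/II-1 un I-1×I-2: KK|Kk
K/II-2 un I-1×I-2: KK|Kk
K/II-3 ? I-1×I-2: KK|Kk|kk
⇒ K over [I-1,I-2,II-1,II-2,II-3]: 29 consistent

II-2 ∈ {Aa FF KK, Aa FF Kk, Aa Ff KK, Aa Ff Kk}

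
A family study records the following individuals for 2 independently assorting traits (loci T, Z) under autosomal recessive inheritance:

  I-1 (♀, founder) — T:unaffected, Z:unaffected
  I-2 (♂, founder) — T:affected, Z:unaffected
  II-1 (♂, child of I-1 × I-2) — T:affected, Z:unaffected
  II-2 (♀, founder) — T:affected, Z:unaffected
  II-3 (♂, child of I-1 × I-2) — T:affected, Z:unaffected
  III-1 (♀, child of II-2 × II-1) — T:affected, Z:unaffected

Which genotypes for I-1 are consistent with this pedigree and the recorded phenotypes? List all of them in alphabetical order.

I-1 ∈ {Tt ZZ, Tt Zz}

T/I-1 un ·: Tt
T/I-2 aff ·: tt
T/II-1 aff I-1×I-2: tt
T/II-2 aff ·: tt
T/II-3 aff I-1×I-2: tt
T/III-1 aff II-2×II-1: tt
⇒ T over [I-1,I-2,II-1,II-2,II-3,III-1]: 1 consistent
Z/I-1 un ·: ZZ|Zz
Z/I-2 un ·: ZZ|Zz
Z/II-1 un I-1×I-2: ZZ|Zz
Z/II-2 un ·: ZZ|Zz
Z/II-3 un I-1×I-2: ZZ|Zz
Z/III-1 un II-2×II-1: ZZ|Zz
⇒ Z over [I-1,I-2,II-1,II-2,II-3,III-1]: 45 consistent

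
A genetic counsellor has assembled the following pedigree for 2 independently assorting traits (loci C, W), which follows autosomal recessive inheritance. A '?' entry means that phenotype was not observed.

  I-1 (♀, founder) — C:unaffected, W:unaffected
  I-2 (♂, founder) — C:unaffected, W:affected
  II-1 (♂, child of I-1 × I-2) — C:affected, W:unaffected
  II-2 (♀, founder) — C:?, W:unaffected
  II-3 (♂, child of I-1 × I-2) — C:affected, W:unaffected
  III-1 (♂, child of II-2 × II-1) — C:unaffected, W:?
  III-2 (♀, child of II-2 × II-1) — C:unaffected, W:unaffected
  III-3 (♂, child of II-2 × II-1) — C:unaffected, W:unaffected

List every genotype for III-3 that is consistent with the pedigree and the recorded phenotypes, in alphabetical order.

C/I-1 un ·: Cc
C/I-2 un ·: Cc
C/II-1 aff I-1×I-2: cc
C/II-2 ? ·: CC|Cc
C/II-3 aff I-1×I-2: cc
C/III-1 un II-2×II-1: Cc
C/III-2 un II-2×II-1: Cc
C/III-3 un II-2×II-1: Cc
⇒ C over [I-1,I-2,II-1,II-2,II-3,III-1,III-2,III-3]: 2 consistent
W/I-1 un ·: WW|Ww
W/I-2 aff ·: ww
W/II-1 un I-1×I-2: Ww
W/II-2 un ·: WW|Ww
W/II-3 un I-1×I-2: Ww
W/III-1 ? II-2×II-1: WW|Ww|ww
W/III-2 un II-2×II-1: WW|Ww
W/III-3 un II-2×II-1: WW|Ww
⇒ W over [I-1,I-2,II-1,II-2,II-3,III-1,III-2,III-3]: 40 consistent

III-3 ∈ {Cc WW, Cc Ww}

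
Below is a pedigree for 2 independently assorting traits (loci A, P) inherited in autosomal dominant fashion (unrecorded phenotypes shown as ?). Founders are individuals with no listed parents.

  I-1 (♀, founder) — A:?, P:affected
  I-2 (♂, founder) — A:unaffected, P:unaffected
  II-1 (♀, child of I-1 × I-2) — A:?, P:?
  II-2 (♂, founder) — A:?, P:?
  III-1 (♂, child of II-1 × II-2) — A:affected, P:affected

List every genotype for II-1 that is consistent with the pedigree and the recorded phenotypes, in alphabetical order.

II-1 ∈ {Aa Pp, Aa pp, aa Pp, aa pp}

A/I-1 ? ·: aa|Aa|AA
A/I-2 un ·: aa
A/II-1 ? I-1×I-2: aa|Aa
A/II-2 ? ·: aa|Aa|AA
A/III-1 aff II-1×II-2: Aa|AA
⇒ A over [I-1,I-2,II-1,II-2,III-1]: 14 consistent
P/I-1 aff ·: Pp|PP
P/I-2 un ·: pp
P/II-1 ? I-1×I-2: pp|Pp
P/II-2 ? ·: pp|Pp|PP
P/III-1 aff II-1×II-2: Pp|PP
⇒ P over [I-1,I-2,II-1,II-2,III-1]: 12 consistent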